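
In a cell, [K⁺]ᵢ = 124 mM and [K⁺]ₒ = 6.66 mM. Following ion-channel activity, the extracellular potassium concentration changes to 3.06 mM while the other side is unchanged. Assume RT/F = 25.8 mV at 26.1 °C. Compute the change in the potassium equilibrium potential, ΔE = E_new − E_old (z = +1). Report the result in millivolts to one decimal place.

E_old = (25.8/1)·ln(6.66/124) = -75.44 mV
E_new = (25.8/1)·ln(3.06/124) = -95.51 mV
ΔE = -95.51 − (-75.44) = -20.06 mV

-20.1 mV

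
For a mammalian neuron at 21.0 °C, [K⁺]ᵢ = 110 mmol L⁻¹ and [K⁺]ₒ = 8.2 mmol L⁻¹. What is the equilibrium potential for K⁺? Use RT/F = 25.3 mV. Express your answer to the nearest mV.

-66 mV

E = (25.3/z) · ln([K⁺]_out/[K⁺]_in) with z = +1.
= (25.3/1) · ln(8.2/110) = 25.30 · ln(0.07455)
= 25.30 · (-2.5963) = -65.69 mV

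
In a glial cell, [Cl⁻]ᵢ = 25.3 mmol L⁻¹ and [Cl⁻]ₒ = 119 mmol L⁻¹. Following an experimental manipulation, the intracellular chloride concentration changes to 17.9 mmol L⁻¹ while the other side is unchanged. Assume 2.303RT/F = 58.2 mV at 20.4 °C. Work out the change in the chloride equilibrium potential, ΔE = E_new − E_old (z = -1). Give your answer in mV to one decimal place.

E_old = (58.2/-1)·log₁₀(119/25.3) = -39.14 mV
E_new = (58.2/-1)·log₁₀(119/17.9) = -47.88 mV
ΔE = -47.88 − (-39.14) = -8.75 mV

-8.7 mV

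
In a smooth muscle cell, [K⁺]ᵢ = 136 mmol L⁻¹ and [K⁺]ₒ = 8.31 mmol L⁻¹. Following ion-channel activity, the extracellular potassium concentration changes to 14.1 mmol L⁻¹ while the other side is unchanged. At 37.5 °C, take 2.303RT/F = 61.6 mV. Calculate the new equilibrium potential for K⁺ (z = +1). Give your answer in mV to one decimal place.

-60.6 mV

After the shift: [K⁺]_out = 14.1, [K⁺]_in = 136 mmol L⁻¹.
E_new = (61.6/1)·log₁₀(14.1/136) = 61.60 · (-0.9843) = -60.63 mV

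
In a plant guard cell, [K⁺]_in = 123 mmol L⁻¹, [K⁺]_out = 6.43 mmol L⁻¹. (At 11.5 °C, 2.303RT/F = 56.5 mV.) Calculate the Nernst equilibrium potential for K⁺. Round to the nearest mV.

-72 mV

E = (56.5/z) · log₁₀([K⁺]_out/[K⁺]_in) with z = +1.
= (56.5/1) · log₁₀(6.43/123) = 56.50 · log₁₀(0.05228)
= 56.50 · (-1.2817) = -72.42 mV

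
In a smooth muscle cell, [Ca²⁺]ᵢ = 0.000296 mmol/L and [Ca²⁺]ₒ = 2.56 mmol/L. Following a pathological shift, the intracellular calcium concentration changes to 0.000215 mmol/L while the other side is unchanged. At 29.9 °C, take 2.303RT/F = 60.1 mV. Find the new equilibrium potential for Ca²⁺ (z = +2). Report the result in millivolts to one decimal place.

After the shift: [Ca²⁺]_out = 2.56, [Ca²⁺]_in = 0.000215 mmol/L.
E_new = (60.1/2)·log₁₀(2.56/0.000215) = 30.05 · (4.0758) = 122.48 mV

122.5 mV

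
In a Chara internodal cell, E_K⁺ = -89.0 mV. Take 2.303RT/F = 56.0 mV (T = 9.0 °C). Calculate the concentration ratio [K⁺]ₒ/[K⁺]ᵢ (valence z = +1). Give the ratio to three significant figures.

0.0257

log₁₀([out]/[in]) = E·z/(56.0) = -89.0 × 1 / 56.0 = -1.5893
[out]/[in] = 10^(-1.5893) = 0.02575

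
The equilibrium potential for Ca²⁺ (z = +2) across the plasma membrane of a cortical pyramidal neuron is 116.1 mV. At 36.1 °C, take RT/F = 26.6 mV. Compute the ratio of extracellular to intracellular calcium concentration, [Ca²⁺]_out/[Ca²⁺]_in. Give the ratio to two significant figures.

6200

ln([out]/[in]) = E·z/(26.6) = 116.1 × 2 / 26.6 = 8.7293
[out]/[in] = e^(8.7293) = 6182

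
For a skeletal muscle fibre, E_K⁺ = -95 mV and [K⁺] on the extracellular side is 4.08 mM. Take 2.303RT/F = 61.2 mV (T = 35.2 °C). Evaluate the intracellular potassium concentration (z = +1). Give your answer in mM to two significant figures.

150 mM

Nernst: E = (61.2/1) · log₁₀([out]/[in]), so log₁₀([out]/[in]) = -95.0 × 1 / 61.2 = -1.5523.
[out]/[in] = 10^(-1.5523) = 0.02804.
[in] = 4.08 / 0.02804 = 145.5 mM.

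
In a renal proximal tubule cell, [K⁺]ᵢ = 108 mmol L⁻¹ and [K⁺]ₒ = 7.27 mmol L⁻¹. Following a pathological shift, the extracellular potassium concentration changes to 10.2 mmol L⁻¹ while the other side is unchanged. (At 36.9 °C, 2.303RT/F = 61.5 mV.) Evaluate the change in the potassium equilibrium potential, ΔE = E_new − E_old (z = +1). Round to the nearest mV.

9 mV

E_old = (61.5/1)·log₁₀(7.27/108) = -72.07 mV
E_new = (61.5/1)·log₁₀(10.2/108) = -63.03 mV
ΔE = -63.03 − (-72.07) = 9.04 mV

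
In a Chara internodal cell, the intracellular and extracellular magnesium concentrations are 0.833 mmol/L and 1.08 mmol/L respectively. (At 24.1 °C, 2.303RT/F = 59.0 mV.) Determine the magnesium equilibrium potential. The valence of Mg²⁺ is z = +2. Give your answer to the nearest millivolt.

E = (59.0/z) · log₁₀([Mg²⁺]_out/[Mg²⁺]_in) with z = +2.
= (59.0/2) · log₁₀(1.08/0.833) = 29.50 · log₁₀(1.297)
= 29.50 · (0.1128) = 3.33 mV

3 mV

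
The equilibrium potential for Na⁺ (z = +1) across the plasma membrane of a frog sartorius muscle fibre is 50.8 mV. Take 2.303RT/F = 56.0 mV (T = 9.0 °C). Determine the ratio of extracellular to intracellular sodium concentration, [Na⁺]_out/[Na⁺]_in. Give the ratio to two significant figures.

8.1

log₁₀([out]/[in]) = E·z/(56.0) = 50.8 × 1 / 56.0 = 0.9071
[out]/[in] = 10^(0.9071) = 8.075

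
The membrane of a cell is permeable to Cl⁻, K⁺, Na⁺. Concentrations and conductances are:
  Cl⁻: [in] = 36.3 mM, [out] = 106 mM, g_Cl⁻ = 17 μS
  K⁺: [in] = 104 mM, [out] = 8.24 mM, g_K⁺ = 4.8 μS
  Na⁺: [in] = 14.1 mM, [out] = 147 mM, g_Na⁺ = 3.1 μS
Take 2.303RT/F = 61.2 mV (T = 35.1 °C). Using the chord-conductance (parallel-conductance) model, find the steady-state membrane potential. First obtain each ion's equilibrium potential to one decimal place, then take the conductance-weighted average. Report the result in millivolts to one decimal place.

E_Cl⁻ = (61.2/-1)·log₁₀(106/36.3) = -28.5 mV
E_K⁺ = (61.2/1)·log₁₀(8.24/104) = -67.4 mV
E_Na⁺ = (61.2/1)·log₁₀(147/14.1) = 62.3 mV
Vm = (Σ gᵢEᵢ)/(Σ gᵢ) = (17·-28.5 + 4.8·-67.4 + 3.1·62.3) / (17 + 4.8 + 3.1)
= -614.89 / 24.9 = -24.69 mV

-24.7 mV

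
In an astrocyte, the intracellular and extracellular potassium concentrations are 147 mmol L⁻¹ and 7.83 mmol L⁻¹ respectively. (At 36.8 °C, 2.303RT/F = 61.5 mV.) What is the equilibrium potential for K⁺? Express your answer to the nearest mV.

E = (61.5/z) · log₁₀([K⁺]_out/[K⁺]_in) with z = +1.
= (61.5/1) · log₁₀(7.83/147) = 61.50 · log₁₀(0.05327)
= 61.50 · (-1.2736) = -78.32 mV

-78 mV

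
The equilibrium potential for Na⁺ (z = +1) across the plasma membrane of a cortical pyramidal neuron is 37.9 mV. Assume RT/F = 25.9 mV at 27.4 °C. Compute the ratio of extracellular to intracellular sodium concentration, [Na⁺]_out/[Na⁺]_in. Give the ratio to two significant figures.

4.3

ln([out]/[in]) = E·z/(25.9) = 37.9 × 1 / 25.9 = 1.4633
[out]/[in] = e^(1.4633) = 4.32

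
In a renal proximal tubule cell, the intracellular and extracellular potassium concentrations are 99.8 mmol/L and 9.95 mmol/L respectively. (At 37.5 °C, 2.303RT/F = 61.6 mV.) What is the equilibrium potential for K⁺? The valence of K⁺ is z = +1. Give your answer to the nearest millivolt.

E = (61.6/z) · log₁₀([K⁺]_out/[K⁺]_in) with z = +1.
= (61.6/1) · log₁₀(9.95/99.8) = 61.60 · log₁₀(0.0997)
= 61.60 · (-1.0013) = -61.68 mV

-62 mV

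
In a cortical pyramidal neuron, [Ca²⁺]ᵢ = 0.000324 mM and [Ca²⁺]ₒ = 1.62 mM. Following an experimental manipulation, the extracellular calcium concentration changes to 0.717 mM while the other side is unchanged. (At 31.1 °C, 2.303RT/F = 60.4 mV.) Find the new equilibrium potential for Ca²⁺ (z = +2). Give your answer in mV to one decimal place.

101.0 mV

After the shift: [Ca²⁺]_out = 0.717, [Ca²⁺]_in = 0.000324 mM.
E_new = (60.4/2)·log₁₀(0.717/0.000324) = 30.20 · (3.3450) = 101.02 mV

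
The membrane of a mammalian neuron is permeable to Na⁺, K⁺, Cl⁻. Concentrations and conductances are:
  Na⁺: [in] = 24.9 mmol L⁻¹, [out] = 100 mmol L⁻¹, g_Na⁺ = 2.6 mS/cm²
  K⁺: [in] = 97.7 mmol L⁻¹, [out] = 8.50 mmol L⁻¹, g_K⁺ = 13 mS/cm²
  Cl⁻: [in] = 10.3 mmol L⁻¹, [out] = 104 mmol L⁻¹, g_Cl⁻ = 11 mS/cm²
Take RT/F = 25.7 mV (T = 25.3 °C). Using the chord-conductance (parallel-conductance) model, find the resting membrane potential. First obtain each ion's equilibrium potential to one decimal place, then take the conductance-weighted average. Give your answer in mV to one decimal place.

-51.8 mV

E_Na⁺ = (25.7/1)·ln(100/24.9) = 35.7 mV
E_K⁺ = (25.7/1)·ln(8.50/97.7) = -62.8 mV
E_Cl⁻ = (25.7/-1)·ln(104/10.3) = -59.4 mV
Vm = (Σ gᵢEᵢ)/(Σ gᵢ) = (2.6·35.7 + 13·-62.8 + 11·-59.4) / (2.6 + 13 + 11)
= -1376.98 / 26.6 = -51.77 mV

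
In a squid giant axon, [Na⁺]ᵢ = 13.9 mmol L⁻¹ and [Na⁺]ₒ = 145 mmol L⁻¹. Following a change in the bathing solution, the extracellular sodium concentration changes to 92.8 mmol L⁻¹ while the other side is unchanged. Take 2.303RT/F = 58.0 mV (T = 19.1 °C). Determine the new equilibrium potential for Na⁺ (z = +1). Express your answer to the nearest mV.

48 mV

After the shift: [Na⁺]_out = 92.8, [Na⁺]_in = 13.9 mmol L⁻¹.
E_new = (58.0/1)·log₁₀(92.8/13.9) = 58.00 · (0.8245) = 47.82 mV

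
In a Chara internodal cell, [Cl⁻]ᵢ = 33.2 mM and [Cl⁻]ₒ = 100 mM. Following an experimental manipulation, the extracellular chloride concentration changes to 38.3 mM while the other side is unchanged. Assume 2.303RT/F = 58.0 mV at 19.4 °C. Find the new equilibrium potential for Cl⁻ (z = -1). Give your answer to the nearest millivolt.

After the shift: [Cl⁻]_out = 38.3, [Cl⁻]_in = 33.2 mM.
E_new = (58.0/-1)·log₁₀(38.3/33.2) = -58.00 · (0.0621) = -3.60 mV

-4 mV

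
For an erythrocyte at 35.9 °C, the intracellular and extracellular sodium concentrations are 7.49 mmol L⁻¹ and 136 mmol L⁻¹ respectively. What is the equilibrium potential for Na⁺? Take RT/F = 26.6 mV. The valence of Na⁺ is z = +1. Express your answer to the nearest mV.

E = (26.6/z) · ln([Na⁺]_out/[Na⁺]_in) with z = +1.
= (26.6/1) · ln(136/7.49) = 26.60 · ln(18.16)
= 26.60 · (2.8991) = 77.12 mV

77 mV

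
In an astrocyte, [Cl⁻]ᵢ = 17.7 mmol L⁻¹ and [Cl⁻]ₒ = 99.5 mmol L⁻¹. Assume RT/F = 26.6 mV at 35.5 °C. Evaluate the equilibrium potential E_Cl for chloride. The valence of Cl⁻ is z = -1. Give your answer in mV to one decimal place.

E = (26.6/z) · ln([Cl⁻]_out/[Cl⁻]_in) with z = -1.
For an anion, dividing by z = -1 reverses the sign.
= (26.6/-1) · ln(99.5/17.7) = -26.60 · ln(5.621)
= -26.60 · (1.7266) = -45.93 mV

-45.9 mV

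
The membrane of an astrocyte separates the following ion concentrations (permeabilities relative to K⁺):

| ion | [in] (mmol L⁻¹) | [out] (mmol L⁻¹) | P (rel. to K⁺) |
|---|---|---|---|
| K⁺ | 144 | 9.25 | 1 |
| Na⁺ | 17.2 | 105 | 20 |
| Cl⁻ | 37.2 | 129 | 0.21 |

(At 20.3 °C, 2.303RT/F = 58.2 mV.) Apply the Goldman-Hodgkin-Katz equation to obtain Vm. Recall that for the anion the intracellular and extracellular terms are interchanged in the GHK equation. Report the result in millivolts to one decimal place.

35.7 mV

Vm = 58.2 · log₁₀[(Σ P·[cation]ₒ + Σ P·[anion]ᵢ) / (Σ P·[cation]ᵢ + Σ P·[anion]ₒ)]
Numerator = 1×9.25 + 20×105 + 0.21×37.2 = 2117
Denominator = 1×144 + 20×17.2 + 0.21×129 = 515.1
Vm = 58.2 · log₁₀(4.1101) = 58.2 × (0.6139) = 35.73 mV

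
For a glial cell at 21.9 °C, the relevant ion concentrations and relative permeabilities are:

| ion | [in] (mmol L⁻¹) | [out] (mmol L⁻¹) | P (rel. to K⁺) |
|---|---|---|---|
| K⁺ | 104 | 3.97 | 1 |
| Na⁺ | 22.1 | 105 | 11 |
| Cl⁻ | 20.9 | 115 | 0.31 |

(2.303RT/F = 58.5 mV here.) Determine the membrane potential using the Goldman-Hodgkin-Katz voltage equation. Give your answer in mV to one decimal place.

28.3 mV

Vm = 58.5 · log₁₀[(Σ P·[cation]ₒ + Σ P·[anion]ᵢ) / (Σ P·[cation]ᵢ + Σ P·[anion]ₒ)]
Numerator = 1×3.97 + 11×105 + 0.31×20.9 = 1165
Denominator = 1×104 + 11×22.1 + 0.31×115 = 382.8
Vm = 58.5 · log₁₀(3.0449) = 58.5 × (0.4836) = 28.29 mV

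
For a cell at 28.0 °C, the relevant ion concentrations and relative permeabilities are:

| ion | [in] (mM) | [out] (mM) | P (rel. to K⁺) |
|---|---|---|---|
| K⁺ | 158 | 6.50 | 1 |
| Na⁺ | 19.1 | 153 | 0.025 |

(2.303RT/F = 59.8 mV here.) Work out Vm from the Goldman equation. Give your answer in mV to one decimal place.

-70.9 mV

Vm = 59.8 · log₁₀[(Σ P·[cation]ₒ + Σ P·[anion]ᵢ) / (Σ P·[cation]ᵢ + Σ P·[anion]ₒ)]
Numerator = 1×6.50 + 0.025×153 = 10.32
Denominator = 1×158 + 0.025×19.1 = 158.5
Vm = 59.8 · log₁₀(0.065151) = 59.8 × (-1.1861) = -70.93 mV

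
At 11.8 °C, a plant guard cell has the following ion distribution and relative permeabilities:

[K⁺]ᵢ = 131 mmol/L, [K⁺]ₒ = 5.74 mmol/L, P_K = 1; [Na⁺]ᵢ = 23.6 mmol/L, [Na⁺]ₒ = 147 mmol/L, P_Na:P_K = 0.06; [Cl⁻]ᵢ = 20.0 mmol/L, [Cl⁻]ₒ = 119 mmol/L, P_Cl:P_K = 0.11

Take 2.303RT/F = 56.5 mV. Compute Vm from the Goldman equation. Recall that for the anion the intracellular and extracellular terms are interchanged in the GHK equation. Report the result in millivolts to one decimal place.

-53.0 mV

Vm = 56.5 · log₁₀[(Σ P·[cation]ₒ + Σ P·[anion]ᵢ) / (Σ P·[cation]ᵢ + Σ P·[anion]ₒ)]
Numerator = 1×5.74 + 0.06×147 + 0.11×20.0 = 16.76
Denominator = 1×131 + 0.06×23.6 + 0.11×119 = 145.5
Vm = 56.5 · log₁₀(0.11518) = 56.5 × (-0.9386) = -53.03 mV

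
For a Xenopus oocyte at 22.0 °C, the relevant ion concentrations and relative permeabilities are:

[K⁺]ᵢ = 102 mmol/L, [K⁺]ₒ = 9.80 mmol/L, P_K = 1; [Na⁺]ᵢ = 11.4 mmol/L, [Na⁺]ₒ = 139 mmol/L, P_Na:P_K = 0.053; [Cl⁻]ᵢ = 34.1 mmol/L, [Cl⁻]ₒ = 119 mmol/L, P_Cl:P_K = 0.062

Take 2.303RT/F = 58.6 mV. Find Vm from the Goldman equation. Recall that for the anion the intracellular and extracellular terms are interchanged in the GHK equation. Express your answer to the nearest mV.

Vm = 58.6 · log₁₀[(Σ P·[cation]ₒ + Σ P·[anion]ᵢ) / (Σ P·[cation]ᵢ + Σ P·[anion]ₒ)]
Numerator = 1×9.80 + 0.053×139 + 0.062×34.1 = 19.28
Denominator = 1×102 + 0.053×11.4 + 0.062×119 = 110
Vm = 58.6 · log₁₀(0.17531) = 58.6 × (-0.7562) = -44.31 mV

-44 mV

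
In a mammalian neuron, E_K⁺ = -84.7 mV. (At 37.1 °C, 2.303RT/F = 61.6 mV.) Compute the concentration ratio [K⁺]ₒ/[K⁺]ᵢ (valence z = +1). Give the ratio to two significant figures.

0.042

log₁₀([out]/[in]) = E·z/(61.6) = -84.7 × 1 / 61.6 = -1.3750
[out]/[in] = 10^(-1.3750) = 0.04217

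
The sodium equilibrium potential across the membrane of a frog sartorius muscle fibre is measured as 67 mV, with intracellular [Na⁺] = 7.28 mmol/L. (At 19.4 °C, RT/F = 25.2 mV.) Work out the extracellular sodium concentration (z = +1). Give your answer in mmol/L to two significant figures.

100 mmol/L

Nernst: E = (25.2/1) · ln([out]/[in]), so ln([out]/[in]) = 67.0 × 1 / 25.2 = 2.6587.
[out]/[in] = e^(2.6587) = 14.28.
[out] = 14.28 × 7.28 = 103.9 mmol/L.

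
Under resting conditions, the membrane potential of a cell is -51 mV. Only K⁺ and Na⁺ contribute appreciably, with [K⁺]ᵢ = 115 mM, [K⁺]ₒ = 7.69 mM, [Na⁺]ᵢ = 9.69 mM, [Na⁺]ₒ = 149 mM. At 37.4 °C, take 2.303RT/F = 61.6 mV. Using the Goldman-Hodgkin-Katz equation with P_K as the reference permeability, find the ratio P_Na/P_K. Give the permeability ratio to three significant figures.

Let α = P_Na/P_K. GHK: Vm = 61.6·log₁₀[(Kₒ + α·Naₒ)/(Kᵢ + α·Naᵢ)].
10^(Vm/61.6) = 10^(-51.0/61.6) = 0.14862
So 0.14862·(Kᵢ + α·Naᵢ) = Kₒ + α·Naₒ → α = (0.14862·115.0 − 7.69) / (149.0 − 0.14862·9.69)
α = (17.09 − 7.69) / (149.0 − 1.44) = 9.401/147.6 = 0.06371

0.0637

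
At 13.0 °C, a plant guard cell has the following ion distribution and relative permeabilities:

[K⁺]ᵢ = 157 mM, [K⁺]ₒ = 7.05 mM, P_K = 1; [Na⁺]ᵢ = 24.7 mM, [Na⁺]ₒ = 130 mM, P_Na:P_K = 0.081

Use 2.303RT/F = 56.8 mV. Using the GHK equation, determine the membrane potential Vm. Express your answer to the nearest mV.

Vm = 56.8 · log₁₀[(Σ P·[cation]ₒ + Σ P·[anion]ᵢ) / (Σ P·[cation]ᵢ + Σ P·[anion]ₒ)]
Numerator = 1×7.05 + 0.081×130 = 17.58
Denominator = 1×157 + 0.081×24.7 = 159
Vm = 56.8 · log₁₀(0.11057) = 56.8 × (-0.9564) = -54.32 mV

-54 mV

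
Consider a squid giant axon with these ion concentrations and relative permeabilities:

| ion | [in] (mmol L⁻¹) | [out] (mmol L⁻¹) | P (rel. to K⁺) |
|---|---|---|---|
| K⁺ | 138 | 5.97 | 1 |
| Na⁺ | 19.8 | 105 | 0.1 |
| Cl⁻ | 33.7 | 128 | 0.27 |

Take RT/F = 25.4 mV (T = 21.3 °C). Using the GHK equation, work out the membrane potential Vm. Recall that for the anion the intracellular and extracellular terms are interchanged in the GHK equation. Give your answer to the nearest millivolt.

Vm = 25.4 · ln[(Σ P·[cation]ₒ + Σ P·[anion]ᵢ) / (Σ P·[cation]ᵢ + Σ P·[anion]ₒ)]
Numerator = 1×5.97 + 0.1×105 + 0.27×33.7 = 25.57
Denominator = 1×138 + 0.1×19.8 + 0.27×128 = 174.5
Vm = 25.4 · ln(0.14649) = 25.4 × (-1.9208) = -48.79 mV

-49 mV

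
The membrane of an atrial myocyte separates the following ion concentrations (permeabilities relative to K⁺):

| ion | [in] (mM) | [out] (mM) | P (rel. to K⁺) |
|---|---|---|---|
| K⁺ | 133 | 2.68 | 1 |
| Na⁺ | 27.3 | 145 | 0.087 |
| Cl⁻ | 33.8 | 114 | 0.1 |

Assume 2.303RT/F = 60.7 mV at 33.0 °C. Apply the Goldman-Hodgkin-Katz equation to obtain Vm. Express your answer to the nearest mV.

-54 mV

Vm = 60.7 · log₁₀[(Σ P·[cation]ₒ + Σ P·[anion]ᵢ) / (Σ P·[cation]ᵢ + Σ P·[anion]ₒ)]
Numerator = 1×2.68 + 0.087×145 + 0.1×33.8 = 18.67
Denominator = 1×133 + 0.087×27.3 + 0.1×114 = 146.8
Vm = 60.7 · log₁₀(0.12724) = 60.7 × (-0.8954) = -54.35 mV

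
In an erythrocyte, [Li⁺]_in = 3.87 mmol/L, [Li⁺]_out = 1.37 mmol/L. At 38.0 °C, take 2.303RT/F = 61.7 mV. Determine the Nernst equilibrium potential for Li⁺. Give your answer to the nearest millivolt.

-28 mV

E = (61.7/z) · log₁₀([Li⁺]_out/[Li⁺]_in) with z = +1.
= (61.7/1) · log₁₀(1.37/3.87) = 61.70 · log₁₀(0.354)
= 61.70 · (-0.4510) = -27.83 mV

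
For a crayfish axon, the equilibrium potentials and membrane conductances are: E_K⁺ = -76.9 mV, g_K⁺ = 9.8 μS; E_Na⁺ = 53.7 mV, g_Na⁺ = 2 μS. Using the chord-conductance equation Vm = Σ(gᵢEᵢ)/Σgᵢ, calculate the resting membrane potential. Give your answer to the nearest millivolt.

-55 mV

Σ gᵢEᵢ = 9.8·(-76.9) + 2·(53.7) = -646.22
Σ gᵢ = 9.8 + 2 = 11.8
Vm = -646.22 / 11.8 = -54.76 mV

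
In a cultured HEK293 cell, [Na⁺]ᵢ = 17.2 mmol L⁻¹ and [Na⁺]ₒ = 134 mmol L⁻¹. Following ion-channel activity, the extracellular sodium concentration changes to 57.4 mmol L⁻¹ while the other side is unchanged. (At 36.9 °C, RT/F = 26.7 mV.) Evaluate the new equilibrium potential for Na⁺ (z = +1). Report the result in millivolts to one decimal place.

32.2 mV

After the shift: [Na⁺]_out = 57.4, [Na⁺]_in = 17.2 mmol L⁻¹.
E_new = (26.7/1)·ln(57.4/17.2) = 26.70 · (1.2051) = 32.18 mV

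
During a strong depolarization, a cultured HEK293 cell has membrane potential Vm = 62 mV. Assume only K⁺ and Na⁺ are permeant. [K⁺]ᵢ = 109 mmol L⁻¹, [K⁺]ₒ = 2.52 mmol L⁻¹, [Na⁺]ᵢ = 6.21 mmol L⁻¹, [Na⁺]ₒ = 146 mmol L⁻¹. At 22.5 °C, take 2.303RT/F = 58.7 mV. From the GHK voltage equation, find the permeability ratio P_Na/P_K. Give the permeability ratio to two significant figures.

16

Let α = P_Na/P_K. GHK: Vm = 58.7·log₁₀[(Kₒ + α·Naₒ)/(Kᵢ + α·Naᵢ)].
10^(Vm/58.7) = 10^(62.0/58.7) = 11.382
So 11.382·(Kᵢ + α·Naᵢ) = Kₒ + α·Naₒ → α = (11.382·109.0 − 2.52) / (146.0 − 11.382·6.21)
α = (1241 − 2.52) / (146.0 − 70.68) = 1238/75.32 = 16.44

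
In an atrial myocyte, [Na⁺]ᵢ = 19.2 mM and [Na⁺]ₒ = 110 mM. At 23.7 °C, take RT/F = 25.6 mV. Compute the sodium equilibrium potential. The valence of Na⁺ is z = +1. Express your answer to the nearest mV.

45 mV

E = (25.6/z) · ln([Na⁺]_out/[Na⁺]_in) with z = +1.
= (25.6/1) · ln(110/19.2) = 25.60 · ln(5.729)
= 25.60 · (1.7456) = 44.69 mV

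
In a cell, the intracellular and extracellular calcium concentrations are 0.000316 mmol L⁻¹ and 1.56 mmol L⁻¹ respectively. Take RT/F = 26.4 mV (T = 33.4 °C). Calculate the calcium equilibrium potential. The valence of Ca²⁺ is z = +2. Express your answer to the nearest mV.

E = (26.4/z) · ln([Ca²⁺]_out/[Ca²⁺]_in) with z = +2.
= (26.4/2) · ln(1.56/0.000316) = 13.20 · ln(4937)
= 13.20 · (8.5045) = 112.26 mV

112 mV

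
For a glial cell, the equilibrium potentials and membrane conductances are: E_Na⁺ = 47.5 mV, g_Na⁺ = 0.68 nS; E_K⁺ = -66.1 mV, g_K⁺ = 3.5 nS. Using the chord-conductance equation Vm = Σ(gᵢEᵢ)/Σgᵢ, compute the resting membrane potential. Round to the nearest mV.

Σ gᵢEᵢ = 0.68·(47.5) + 3.5·(-66.1) = -199.05
Σ gᵢ = 0.68 + 3.5 = 4.18
Vm = -199.05 / 4.18 = -47.62 mV

-48 mV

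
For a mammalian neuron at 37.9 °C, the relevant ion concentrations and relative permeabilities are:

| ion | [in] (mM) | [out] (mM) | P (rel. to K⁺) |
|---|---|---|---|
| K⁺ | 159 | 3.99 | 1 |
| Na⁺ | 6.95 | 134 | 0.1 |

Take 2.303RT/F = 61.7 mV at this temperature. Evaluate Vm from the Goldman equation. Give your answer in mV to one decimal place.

Vm = 61.7 · log₁₀[(Σ P·[cation]ₒ + Σ P·[anion]ᵢ) / (Σ P·[cation]ᵢ + Σ P·[anion]ₒ)]
Numerator = 1×3.99 + 0.1×134 = 17.39
Denominator = 1×159 + 0.1×6.95 = 159.7
Vm = 61.7 · log₁₀(0.1089) = 61.7 × (-0.9630) = -59.42 mV

-59.4 mV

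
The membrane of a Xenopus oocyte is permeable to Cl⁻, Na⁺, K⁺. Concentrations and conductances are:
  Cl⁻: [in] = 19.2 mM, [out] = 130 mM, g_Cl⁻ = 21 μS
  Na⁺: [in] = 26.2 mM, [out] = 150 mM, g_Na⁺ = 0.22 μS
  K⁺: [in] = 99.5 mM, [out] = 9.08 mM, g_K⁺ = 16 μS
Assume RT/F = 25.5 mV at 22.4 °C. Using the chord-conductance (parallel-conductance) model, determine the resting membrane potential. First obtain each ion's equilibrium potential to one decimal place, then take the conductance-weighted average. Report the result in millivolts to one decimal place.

-53.5 mV

E_Cl⁻ = (25.5/-1)·ln(130/19.2) = -48.8 mV
E_Na⁺ = (25.5/1)·ln(150/26.2) = 44.5 mV
E_K⁺ = (25.5/1)·ln(9.08/99.5) = -61.0 mV
Vm = (Σ gᵢEᵢ)/(Σ gᵢ) = (21·-48.8 + 0.22·44.5 + 16·-61.0) / (21 + 0.22 + 16)
= -1991.01 / 37.22 = -53.49 mV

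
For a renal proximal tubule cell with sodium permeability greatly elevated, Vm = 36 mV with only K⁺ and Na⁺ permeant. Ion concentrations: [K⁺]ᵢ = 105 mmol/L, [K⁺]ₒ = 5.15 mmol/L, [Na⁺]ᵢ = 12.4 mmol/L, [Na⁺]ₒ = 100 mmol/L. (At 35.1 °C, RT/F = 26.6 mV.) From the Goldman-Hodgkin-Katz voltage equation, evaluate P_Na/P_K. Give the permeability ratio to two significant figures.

Let α = P_Na/P_K. GHK: Vm = 26.6·ln[(Kₒ + α·Naₒ)/(Kᵢ + α·Naᵢ)].
e^(Vm/26.6) = e^(36.0/26.6) = 3.8705
So 3.8705·(Kᵢ + α·Naᵢ) = Kₒ + α·Naₒ → α = (3.8705·105.0 − 5.15) / (100.0 − 3.8705·12.4)
α = (406.4 − 5.15) / (100.0 − 47.99) = 401.3/52.01 = 7.716

7.7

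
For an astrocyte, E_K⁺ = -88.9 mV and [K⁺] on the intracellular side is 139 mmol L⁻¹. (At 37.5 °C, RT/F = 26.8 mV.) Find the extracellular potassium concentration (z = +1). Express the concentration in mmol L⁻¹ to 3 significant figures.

5.04 mmol L⁻¹

Nernst: E = (26.8/1) · ln([out]/[in]), so ln([out]/[in]) = -88.9 × 1 / 26.8 = -3.3172.
[out]/[in] = e^(-3.3172) = 0.03626.
[out] = 0.03626 × 139 = 5.04 mmol L⁻¹.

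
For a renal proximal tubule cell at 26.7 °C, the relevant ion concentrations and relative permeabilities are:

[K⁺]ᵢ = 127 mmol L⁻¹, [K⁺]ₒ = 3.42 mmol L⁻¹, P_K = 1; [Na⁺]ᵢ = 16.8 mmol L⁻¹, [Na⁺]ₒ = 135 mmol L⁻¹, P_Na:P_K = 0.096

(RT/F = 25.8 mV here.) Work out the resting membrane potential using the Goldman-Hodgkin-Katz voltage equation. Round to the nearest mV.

-53 mV

Vm = 25.8 · ln[(Σ P·[cation]ₒ + Σ P·[anion]ᵢ) / (Σ P·[cation]ᵢ + Σ P·[anion]ₒ)]
Numerator = 1×3.42 + 0.096×135 = 16.38
Denominator = 1×127 + 0.096×16.8 = 128.6
Vm = 25.8 · ln(0.12736) = 25.8 × (-2.0607) = -53.17 mV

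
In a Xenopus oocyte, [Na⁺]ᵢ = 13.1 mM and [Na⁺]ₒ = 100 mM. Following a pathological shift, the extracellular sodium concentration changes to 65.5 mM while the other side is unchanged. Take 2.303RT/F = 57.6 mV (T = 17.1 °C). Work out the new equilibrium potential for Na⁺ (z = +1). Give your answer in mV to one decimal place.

40.3 mV

After the shift: [Na⁺]_out = 65.5, [Na⁺]_in = 13.1 mM.
E_new = (57.6/1)·log₁₀(65.5/13.1) = 57.60 · (0.6990) = 40.26 mV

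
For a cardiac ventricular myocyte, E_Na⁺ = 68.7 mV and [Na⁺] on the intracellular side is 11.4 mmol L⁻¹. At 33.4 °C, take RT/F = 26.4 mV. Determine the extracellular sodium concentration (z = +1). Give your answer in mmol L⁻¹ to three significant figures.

Nernst: E = (26.4/1) · ln([out]/[in]), so ln([out]/[in]) = 68.7 × 1 / 26.4 = 2.6023.
[out]/[in] = e^(2.6023) = 13.49.
[out] = 13.49 × 11.4 = 153.8 mmol L⁻¹.

154 mmol L⁻¹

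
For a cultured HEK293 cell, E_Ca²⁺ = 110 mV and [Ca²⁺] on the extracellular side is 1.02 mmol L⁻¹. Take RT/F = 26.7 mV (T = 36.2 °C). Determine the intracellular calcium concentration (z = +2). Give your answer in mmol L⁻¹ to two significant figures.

Nernst: E = (26.7/2) · ln([out]/[in]), so ln([out]/[in]) = 110.0 × 2 / 26.7 = 8.2397.
[out]/[in] = e^(8.2397) = 3788.
[in] = 1.02 / 3788 = 0.0002692 mmol L⁻¹.

0.00027 mmol L⁻¹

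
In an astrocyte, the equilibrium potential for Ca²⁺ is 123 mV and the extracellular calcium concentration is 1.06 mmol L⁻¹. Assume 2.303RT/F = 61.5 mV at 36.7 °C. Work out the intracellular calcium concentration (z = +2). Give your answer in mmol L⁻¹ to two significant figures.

Nernst: E = (61.5/2) · log₁₀([out]/[in]), so log₁₀([out]/[in]) = 123.0 × 2 / 61.5 = 4.0000.
[out]/[in] = 10^(4.0000) = 1e+04.
[in] = 1.06 / 1e+04 = 0.000106 mmol L⁻¹.

0.00011 mmol L⁻¹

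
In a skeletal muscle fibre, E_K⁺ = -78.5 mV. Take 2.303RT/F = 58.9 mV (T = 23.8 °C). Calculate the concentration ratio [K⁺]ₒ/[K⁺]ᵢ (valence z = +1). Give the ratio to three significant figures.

log₁₀([out]/[in]) = E·z/(58.9) = -78.5 × 1 / 58.9 = -1.3328
[out]/[in] = 10^(-1.3328) = 0.04648

0.0465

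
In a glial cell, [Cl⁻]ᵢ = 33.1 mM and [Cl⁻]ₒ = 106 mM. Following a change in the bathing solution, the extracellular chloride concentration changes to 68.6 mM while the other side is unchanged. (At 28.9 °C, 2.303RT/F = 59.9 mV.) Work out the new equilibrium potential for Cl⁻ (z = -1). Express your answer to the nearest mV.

After the shift: [Cl⁻]_out = 68.6, [Cl⁻]_in = 33.1 mM.
E_new = (59.9/-1)·log₁₀(68.6/33.1) = -59.90 · (0.3165) = -18.96 mV

-19 mV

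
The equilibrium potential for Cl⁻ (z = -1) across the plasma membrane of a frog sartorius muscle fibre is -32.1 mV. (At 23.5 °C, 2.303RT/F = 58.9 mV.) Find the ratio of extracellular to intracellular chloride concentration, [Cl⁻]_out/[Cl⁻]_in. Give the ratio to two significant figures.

log₁₀([out]/[in]) = E·z/(58.9) = -32.1 × -1 / 58.9 = 0.5450
[out]/[in] = 10^(0.5450) = 3.507

3.5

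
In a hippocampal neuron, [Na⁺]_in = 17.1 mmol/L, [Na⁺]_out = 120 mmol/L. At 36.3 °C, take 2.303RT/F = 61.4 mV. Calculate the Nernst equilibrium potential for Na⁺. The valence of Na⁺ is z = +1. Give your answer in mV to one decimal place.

E = (61.4/z) · log₁₀([Na⁺]_out/[Na⁺]_in) with z = +1.
= (61.4/1) · log₁₀(120/17.1) = 61.40 · log₁₀(7.018)
= 61.40 · (0.8462) = 51.96 mV

52.0 mV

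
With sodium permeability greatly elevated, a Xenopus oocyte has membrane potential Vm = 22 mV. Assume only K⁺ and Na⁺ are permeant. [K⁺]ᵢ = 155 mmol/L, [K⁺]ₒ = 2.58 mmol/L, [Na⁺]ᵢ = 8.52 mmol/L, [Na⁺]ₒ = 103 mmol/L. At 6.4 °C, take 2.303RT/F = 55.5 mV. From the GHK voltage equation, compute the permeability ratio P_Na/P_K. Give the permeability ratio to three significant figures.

Let α = P_Na/P_K. GHK: Vm = 55.5·log₁₀[(Kₒ + α·Naₒ)/(Kᵢ + α·Naᵢ)].
10^(Vm/55.5) = 10^(22.0/55.5) = 2.4911
So 2.4911·(Kᵢ + α·Naᵢ) = Kₒ + α·Naₒ → α = (2.4911·155.0 − 2.58) / (103.0 − 2.4911·8.52)
α = (386.1 − 2.58) / (103.0 − 21.22) = 383.5/81.78 = 4.69

4.69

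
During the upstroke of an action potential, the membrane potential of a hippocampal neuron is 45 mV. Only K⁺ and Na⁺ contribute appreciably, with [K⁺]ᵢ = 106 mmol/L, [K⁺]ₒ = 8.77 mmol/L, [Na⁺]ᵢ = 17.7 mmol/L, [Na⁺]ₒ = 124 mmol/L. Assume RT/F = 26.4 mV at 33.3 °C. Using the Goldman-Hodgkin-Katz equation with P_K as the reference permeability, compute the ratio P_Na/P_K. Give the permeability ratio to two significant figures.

Let α = P_Na/P_K. GHK: Vm = 26.4·ln[(Kₒ + α·Naₒ)/(Kᵢ + α·Naᵢ)].
e^(Vm/26.4) = e^(45.0/26.4) = 5.4989
So 5.4989·(Kᵢ + α·Naᵢ) = Kₒ + α·Naₒ → α = (5.4989·106.0 − 8.77) / (124.0 − 5.4989·17.7)
α = (582.9 − 8.77) / (124.0 − 97.33) = 574.1/26.67 = 21.53

22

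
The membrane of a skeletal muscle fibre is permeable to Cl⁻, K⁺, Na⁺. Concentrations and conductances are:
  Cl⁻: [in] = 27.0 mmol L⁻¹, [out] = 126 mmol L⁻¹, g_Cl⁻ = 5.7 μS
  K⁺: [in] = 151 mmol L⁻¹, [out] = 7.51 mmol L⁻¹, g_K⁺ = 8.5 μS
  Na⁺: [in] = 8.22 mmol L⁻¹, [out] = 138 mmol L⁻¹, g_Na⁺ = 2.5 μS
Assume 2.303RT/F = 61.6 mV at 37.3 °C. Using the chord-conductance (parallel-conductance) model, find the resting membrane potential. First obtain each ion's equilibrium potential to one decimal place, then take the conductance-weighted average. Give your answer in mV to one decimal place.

E_Cl⁻ = (61.6/-1)·log₁₀(126/27.0) = -41.2 mV
E_K⁺ = (61.6/1)·log₁₀(7.51/151) = -80.3 mV
E_Na⁺ = (61.6/1)·log₁₀(138/8.22) = 75.5 mV
Vm = (Σ gᵢEᵢ)/(Σ gᵢ) = (5.7·-41.2 + 8.5·-80.3 + 2.5·75.5) / (5.7 + 8.5 + 2.5)
= -728.64 / 16.7 = -43.63 mV

-43.6 mV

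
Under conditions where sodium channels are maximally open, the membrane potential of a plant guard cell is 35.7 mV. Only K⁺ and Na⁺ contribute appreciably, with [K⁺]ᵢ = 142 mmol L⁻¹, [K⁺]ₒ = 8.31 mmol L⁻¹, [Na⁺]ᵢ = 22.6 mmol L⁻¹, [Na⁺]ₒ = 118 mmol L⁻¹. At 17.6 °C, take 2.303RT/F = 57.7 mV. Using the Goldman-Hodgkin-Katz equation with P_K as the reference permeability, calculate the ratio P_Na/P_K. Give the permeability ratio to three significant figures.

Let α = P_Na/P_K. GHK: Vm = 57.7·log₁₀[(Kₒ + α·Naₒ)/(Kᵢ + α·Naᵢ)].
10^(Vm/57.7) = 10^(35.7/57.7) = 4.1564
So 4.1564·(Kᵢ + α·Naᵢ) = Kₒ + α·Naₒ → α = (4.1564·142.0 − 8.31) / (118.0 − 4.1564·22.6)
α = (590.2 − 8.31) / (118.0 − 93.93) = 581.9/24.07 = 24.18

24.2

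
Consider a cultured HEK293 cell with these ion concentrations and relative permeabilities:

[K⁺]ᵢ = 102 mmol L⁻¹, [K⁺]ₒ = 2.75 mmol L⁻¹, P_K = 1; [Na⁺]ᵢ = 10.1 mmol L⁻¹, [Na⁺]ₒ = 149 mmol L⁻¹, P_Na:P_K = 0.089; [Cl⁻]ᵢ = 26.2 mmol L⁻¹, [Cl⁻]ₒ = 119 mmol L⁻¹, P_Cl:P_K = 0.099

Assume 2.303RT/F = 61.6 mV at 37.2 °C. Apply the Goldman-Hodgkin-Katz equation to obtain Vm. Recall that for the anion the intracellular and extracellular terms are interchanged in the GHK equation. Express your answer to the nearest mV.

-49 mV

Vm = 61.6 · log₁₀[(Σ P·[cation]ₒ + Σ P·[anion]ᵢ) / (Σ P·[cation]ᵢ + Σ P·[anion]ₒ)]
Numerator = 1×2.75 + 0.089×149 + 0.099×26.2 = 18.6
Denominator = 1×102 + 0.089×10.1 + 0.099×119 = 114.7
Vm = 61.6 · log₁₀(0.16223) = 61.6 × (-0.7899) = -48.66 mV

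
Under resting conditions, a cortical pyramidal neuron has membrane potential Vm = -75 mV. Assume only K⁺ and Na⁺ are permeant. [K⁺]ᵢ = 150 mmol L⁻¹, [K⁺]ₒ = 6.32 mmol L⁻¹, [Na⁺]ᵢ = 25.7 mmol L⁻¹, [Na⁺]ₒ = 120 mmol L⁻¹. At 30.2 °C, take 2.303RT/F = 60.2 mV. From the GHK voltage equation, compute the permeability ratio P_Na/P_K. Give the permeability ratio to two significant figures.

Let α = P_Na/P_K. GHK: Vm = 60.2·log₁₀[(Kₒ + α·Naₒ)/(Kᵢ + α·Naᵢ)].
10^(Vm/60.2) = 10^(-75.0/60.2) = 0.056774
So 0.056774·(Kᵢ + α·Naᵢ) = Kₒ + α·Naₒ → α = (0.056774·150.0 − 6.32) / (120.0 − 0.056774·25.7)
α = (8.516 − 6.32) / (120.0 − 1.459) = 2.196/118.5 = 0.01853

0.019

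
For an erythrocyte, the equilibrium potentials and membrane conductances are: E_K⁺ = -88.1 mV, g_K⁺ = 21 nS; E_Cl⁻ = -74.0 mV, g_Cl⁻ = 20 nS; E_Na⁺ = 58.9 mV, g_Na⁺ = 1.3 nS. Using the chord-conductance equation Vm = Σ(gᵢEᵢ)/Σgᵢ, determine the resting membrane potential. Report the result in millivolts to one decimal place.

Σ gᵢEᵢ = 21·(-88.1) + 20·(-74.0) + 1.3·(58.9) = -3253.53
Σ gᵢ = 21 + 20 + 1.3 = 42.3
Vm = -3253.53 / 42.3 = -76.92 mV

-76.9 mV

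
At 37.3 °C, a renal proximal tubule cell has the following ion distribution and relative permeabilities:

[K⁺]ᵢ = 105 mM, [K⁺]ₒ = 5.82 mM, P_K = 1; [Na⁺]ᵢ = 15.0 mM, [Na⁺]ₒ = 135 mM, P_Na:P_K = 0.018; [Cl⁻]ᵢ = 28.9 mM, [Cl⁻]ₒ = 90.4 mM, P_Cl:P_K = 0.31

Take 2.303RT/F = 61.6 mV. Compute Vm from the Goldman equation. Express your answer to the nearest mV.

-55 mV

Vm = 61.6 · log₁₀[(Σ P·[cation]ₒ + Σ P·[anion]ᵢ) / (Σ P·[cation]ᵢ + Σ P·[anion]ₒ)]
Numerator = 1×5.82 + 0.018×135 + 0.31×28.9 = 17.21
Denominator = 1×105 + 0.018×15.0 + 0.31×90.4 = 133.3
Vm = 61.6 · log₁₀(0.12911) = 61.6 × (-0.8891) = -54.77 mV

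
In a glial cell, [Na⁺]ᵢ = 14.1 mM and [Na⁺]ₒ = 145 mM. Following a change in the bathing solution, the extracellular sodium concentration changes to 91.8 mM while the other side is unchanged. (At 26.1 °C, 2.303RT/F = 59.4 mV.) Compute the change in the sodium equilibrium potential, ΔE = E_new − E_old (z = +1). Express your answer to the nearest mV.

-12 mV

E_old = (59.4/1)·log₁₀(145/14.1) = 60.12 mV
E_new = (59.4/1)·log₁₀(91.8/14.1) = 48.33 mV
ΔE = 48.33 − (60.12) = -11.79 mV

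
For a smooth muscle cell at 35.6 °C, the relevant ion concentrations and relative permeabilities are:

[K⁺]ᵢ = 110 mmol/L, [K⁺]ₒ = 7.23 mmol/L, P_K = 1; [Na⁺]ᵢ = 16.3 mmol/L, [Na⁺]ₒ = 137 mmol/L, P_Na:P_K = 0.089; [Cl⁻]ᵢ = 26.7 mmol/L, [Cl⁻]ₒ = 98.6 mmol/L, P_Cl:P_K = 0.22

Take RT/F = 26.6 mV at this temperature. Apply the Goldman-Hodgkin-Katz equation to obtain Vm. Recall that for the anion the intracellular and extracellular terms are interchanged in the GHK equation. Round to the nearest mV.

-44 mV

Vm = 26.6 · ln[(Σ P·[cation]ₒ + Σ P·[anion]ᵢ) / (Σ P·[cation]ᵢ + Σ P·[anion]ₒ)]
Numerator = 1×7.23 + 0.089×137 + 0.22×26.7 = 25.3
Denominator = 1×110 + 0.089×16.3 + 0.22×98.6 = 133.1
Vm = 26.6 · ln(0.19) = 26.6 × (-1.6607) = -44.18 mV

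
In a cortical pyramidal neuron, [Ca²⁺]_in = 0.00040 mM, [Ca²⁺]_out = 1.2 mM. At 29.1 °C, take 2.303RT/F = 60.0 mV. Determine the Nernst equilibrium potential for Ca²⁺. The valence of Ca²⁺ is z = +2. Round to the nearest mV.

104 mV

E = (60.0/z) · log₁₀([Ca²⁺]_out/[Ca²⁺]_in) with z = +2.
= (60.0/2) · log₁₀(1.2/0.00040) = 30.00 · log₁₀(3000)
= 30.00 · (3.4771) = 104.31 mV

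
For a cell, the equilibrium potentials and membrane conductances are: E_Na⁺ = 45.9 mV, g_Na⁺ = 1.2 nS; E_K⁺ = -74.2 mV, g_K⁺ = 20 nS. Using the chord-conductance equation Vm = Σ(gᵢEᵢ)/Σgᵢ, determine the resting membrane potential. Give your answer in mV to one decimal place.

Σ gᵢEᵢ = 1.2·(45.9) + 20·(-74.2) = -1428.92
Σ gᵢ = 1.2 + 20 = 21.2
Vm = -1428.92 / 21.2 = -67.40 mV

-67.4 mV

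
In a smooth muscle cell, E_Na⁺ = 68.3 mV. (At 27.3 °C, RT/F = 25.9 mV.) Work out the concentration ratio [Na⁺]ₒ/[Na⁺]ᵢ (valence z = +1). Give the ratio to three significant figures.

ln([out]/[in]) = E·z/(25.9) = 68.3 × 1 / 25.9 = 2.6371
[out]/[in] = e^(2.6371) = 13.97

14.0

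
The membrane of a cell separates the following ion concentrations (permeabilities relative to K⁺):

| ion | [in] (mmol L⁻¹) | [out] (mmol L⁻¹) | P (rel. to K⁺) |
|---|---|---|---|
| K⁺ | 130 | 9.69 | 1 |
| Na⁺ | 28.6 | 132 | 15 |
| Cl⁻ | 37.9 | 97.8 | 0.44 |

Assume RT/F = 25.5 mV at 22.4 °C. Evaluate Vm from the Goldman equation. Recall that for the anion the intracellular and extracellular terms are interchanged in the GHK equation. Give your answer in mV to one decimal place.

Vm = 25.5 · ln[(Σ P·[cation]ₒ + Σ P·[anion]ᵢ) / (Σ P·[cation]ᵢ + Σ P·[anion]ₒ)]
Numerator = 1×9.69 + 15×132 + 0.44×37.9 = 2006
Denominator = 1×130 + 15×28.6 + 0.44×97.8 = 602
Vm = 25.5 · ln(3.3327) = 25.5 × (1.2038) = 30.70 mV

30.7 mV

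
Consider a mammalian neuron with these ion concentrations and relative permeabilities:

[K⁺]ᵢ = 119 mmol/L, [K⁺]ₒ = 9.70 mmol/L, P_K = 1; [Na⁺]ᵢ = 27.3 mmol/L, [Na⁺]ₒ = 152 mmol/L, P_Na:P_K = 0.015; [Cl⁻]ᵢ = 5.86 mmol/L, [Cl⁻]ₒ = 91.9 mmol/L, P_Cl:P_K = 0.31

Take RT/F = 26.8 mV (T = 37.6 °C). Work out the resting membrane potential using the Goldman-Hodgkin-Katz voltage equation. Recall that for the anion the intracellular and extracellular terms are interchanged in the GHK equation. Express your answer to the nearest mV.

Vm = 26.8 · ln[(Σ P·[cation]ₒ + Σ P·[anion]ᵢ) / (Σ P·[cation]ᵢ + Σ P·[anion]ₒ)]
Numerator = 1×9.70 + 0.015×152 + 0.31×5.86 = 13.8
Denominator = 1×119 + 0.015×27.3 + 0.31×91.9 = 147.9
Vm = 26.8 · ln(0.093284) = 26.8 × (-2.3721) = -63.57 mV

-64 mV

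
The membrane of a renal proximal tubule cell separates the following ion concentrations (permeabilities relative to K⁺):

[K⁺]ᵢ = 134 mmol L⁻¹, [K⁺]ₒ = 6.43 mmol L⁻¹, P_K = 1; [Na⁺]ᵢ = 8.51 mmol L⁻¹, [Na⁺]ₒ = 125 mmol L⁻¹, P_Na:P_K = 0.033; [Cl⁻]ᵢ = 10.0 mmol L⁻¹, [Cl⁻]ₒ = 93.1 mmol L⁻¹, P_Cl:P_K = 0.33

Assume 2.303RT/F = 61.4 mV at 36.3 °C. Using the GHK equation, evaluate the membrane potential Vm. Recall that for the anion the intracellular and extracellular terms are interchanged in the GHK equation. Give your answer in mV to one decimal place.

Vm = 61.4 · log₁₀[(Σ P·[cation]ₒ + Σ P·[anion]ᵢ) / (Σ P·[cation]ᵢ + Σ P·[anion]ₒ)]
Numerator = 1×6.43 + 0.033×125 + 0.33×10.0 = 13.86
Denominator = 1×134 + 0.033×8.51 + 0.33×93.1 = 165
Vm = 61.4 · log₁₀(0.083968) = 61.4 × (-1.0759) = -66.06 mV

-66.1 mV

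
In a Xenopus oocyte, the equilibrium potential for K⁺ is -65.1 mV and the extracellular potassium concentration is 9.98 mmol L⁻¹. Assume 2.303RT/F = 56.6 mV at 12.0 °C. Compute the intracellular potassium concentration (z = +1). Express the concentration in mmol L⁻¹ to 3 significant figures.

141 mmol L⁻¹

Nernst: E = (56.6/1) · log₁₀([out]/[in]), so log₁₀([out]/[in]) = -65.1 × 1 / 56.6 = -1.1502.
[out]/[in] = 10^(-1.1502) = 0.07077.
[in] = 9.98 / 0.07077 = 141 mmol L⁻¹.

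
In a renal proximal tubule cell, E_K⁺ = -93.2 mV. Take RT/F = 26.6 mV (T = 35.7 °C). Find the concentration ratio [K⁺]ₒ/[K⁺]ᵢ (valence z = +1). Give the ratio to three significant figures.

0.0301

ln([out]/[in]) = E·z/(26.6) = -93.2 × 1 / 26.6 = -3.5038
[out]/[in] = e^(-3.5038) = 0.03008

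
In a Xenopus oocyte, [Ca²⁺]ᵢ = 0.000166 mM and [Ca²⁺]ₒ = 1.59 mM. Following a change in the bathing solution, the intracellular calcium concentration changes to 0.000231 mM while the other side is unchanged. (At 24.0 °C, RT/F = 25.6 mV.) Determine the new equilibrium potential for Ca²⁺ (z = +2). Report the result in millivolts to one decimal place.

After the shift: [Ca²⁺]_out = 1.59, [Ca²⁺]_in = 0.000231 mM.
E_new = (25.6/2)·ln(1.59/0.000231) = 12.80 · (8.8368) = 113.11 mV

113.1 mV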